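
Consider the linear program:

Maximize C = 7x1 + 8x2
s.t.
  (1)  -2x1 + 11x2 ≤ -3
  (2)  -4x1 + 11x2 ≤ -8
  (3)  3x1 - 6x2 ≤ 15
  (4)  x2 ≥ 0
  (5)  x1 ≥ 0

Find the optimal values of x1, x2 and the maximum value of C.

Corner points and C = 7x1 + 8x2:
  (5/2, 2/11) → C = 417/22
  (7, 1) → C = 57
  (2, 0) → C = 14
  (5, 0) → C = 35

The binding constraints are -2x1 + 11x2 = -3 and 3x1 - 6x2 = 15.
Solving simultaneously gives x1 = 7, x2 = 1.

x1 = 7, x2 = 1, maximum C = 57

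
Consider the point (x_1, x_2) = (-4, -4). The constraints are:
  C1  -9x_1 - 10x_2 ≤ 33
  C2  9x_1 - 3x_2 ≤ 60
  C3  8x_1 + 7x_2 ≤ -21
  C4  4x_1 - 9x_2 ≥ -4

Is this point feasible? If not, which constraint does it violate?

not feasible — violates C1

Constraint C1: -9x_1 - 10x_2 = 76, which is not ≤ 33. All other constraints are satisfied.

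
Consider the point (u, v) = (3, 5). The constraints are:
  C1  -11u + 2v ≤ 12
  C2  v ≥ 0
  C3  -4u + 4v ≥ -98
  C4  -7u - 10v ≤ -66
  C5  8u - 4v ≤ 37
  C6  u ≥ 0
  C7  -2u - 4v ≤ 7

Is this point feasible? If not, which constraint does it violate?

C1: -23 ≤ 12 ✓
C2: 5 ≥ 0 ✓
C3: 8 ≥ -98 ✓
C4: -71 ≤ -66 ✓
C5: 4 ≤ 37 ✓
C6: 3 ≥ 0 ✓
C7: -26 ≤ 7 ✓

feasible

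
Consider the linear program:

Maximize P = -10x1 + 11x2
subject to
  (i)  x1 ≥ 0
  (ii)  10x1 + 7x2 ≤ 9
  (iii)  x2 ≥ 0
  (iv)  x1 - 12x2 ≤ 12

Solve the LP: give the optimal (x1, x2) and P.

Corner points and P = -10x1 + 11x2:
  (0, 9/7) → P = 99/7
  (0, 0) → P = 0
  (9/10, 0) → P = -9

x1 = 0, x2 = 9/7, maximum P = 99/7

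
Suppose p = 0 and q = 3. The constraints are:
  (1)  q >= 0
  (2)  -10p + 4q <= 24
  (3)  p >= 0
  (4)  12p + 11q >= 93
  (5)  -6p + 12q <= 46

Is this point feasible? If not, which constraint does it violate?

Constraint (4): 12p + 11q = 33, which is not ≥ 93. All other constraints are satisfied.

not feasible — violates (4)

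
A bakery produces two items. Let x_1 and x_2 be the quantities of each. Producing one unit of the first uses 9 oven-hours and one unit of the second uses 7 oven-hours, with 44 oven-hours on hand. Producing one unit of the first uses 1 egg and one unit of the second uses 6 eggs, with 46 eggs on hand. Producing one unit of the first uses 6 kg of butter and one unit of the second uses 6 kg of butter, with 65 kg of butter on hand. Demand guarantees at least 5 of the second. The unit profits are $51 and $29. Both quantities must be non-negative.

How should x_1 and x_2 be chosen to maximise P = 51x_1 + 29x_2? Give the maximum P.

Feasible corners and P = 51x_1 + 29x_2:
  (0, 44/7) → P = 1276/7
  (0, 5) → P = 145
  (1, 5) → P = 196

At the optimal vertex, 9x_1 + 7x_2 = 44 and x_2 = 5.
Solving simultaneously gives x_1 = 1, x_2 = 5.

x_1 = 1, x_2 = 5, maximum P = 196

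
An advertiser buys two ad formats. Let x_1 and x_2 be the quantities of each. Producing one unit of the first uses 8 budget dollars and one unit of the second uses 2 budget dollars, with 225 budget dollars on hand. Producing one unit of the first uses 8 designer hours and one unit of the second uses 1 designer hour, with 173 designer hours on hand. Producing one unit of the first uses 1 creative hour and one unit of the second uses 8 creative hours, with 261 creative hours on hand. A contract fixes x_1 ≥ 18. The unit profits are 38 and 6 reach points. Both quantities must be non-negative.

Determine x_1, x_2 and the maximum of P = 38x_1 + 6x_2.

x_1 = 18, x_2 = 29, maximum P = 858

Vertices and P = 38x_1 + 6x_2:
  (173/8, 0) → P = 3287/4
  (18, 0) → P = 684
  (18, 29) → P = 858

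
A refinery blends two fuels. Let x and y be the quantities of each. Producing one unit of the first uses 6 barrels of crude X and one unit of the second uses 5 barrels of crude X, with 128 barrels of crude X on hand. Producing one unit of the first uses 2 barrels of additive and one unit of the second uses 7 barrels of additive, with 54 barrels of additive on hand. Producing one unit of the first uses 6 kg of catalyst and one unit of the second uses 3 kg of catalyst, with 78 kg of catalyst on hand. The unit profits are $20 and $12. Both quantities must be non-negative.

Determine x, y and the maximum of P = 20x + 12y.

x = 32/3, y = 14/3, maximum P = 808/3

The binding constraints are 2x + 7y = 54 and 6x + 3y = 78.
Solving simultaneously gives x = 32/3, y = 14/3.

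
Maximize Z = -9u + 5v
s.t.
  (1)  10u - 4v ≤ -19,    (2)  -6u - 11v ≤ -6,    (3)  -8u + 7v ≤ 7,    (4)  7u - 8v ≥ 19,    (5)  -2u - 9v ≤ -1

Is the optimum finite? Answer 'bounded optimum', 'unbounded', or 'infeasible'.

infeasible

The boundaries 7u - 8v = 19 and -2u - 9v = -1 meet at (179/79, -31/79), but that point violates 10u - 4v ≤ -19. Every candidate vertex is excluded by some other constraint, so the feasible region is empty.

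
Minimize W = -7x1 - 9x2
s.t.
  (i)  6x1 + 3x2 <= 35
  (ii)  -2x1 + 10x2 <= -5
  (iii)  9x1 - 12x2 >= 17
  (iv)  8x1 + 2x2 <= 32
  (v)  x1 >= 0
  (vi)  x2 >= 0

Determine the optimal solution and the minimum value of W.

x1 = 55/14, x2 = 2/7, minimum W = -421/14

At the optimal vertex, -2x1 + 10x2 = -5 and 8x1 + 2x2 = 32.
Solving simultaneously gives x1 = 55/14, x2 = 2/7.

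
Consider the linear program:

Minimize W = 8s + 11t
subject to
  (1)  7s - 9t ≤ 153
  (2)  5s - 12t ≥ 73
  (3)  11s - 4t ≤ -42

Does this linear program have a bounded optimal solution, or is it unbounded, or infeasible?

From the feasible point (-990/71, -1977/71), moving in the direction (-9, -7) keeps every constraint satisfied while W decreases without bound.

unbounded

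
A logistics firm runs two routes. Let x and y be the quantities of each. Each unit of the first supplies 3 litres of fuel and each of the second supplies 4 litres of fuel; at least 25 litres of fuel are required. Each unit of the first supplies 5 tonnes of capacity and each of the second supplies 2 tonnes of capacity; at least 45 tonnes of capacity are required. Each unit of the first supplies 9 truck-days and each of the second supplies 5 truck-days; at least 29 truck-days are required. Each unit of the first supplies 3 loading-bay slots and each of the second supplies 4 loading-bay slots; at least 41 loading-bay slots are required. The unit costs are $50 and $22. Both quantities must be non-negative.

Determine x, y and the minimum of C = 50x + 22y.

x = 7, y = 5, minimum C = 460

Corner points and C = 50x + 22y:
  (0, 45/2) → C = 495
  (41/3, 0) → C = 2050/3
  (7, 5) → C = 460
The feasible region is unbounded (it extends along (0, 1), (1, 0)), but C strictly increases along every unbounded feasible direction, so there is no improving ray and the minimum is attained at a vertex.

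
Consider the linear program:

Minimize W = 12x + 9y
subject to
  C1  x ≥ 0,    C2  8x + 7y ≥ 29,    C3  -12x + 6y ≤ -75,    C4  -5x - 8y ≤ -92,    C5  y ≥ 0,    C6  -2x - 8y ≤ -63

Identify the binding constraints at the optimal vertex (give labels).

Vertices and W = 12x + 9y:
  (64/7, 81/14) → W = 2265/14
  (29/3, 131/24) → W = 1321/8
  (63/2, 0) → W = 378
The feasible region is unbounded (it extends along (1, 2), (1, 0)), but W strictly increases along every unbounded feasible direction, so there is no improving ray and the minimum is attained at a vertex.

The minimum is at (64/7, 81/14). Substituting into each constraint, equality holds for C3 and C4; the remaining constraints have slack.

C3 and C4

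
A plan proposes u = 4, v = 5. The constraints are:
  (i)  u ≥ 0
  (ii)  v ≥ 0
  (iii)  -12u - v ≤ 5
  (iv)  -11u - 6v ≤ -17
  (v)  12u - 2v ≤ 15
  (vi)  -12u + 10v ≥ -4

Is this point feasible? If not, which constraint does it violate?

not feasible — violates (v)

Constraint (v): 12u - 2v = 38, which is not ≤ 15. All other constraints are satisfied.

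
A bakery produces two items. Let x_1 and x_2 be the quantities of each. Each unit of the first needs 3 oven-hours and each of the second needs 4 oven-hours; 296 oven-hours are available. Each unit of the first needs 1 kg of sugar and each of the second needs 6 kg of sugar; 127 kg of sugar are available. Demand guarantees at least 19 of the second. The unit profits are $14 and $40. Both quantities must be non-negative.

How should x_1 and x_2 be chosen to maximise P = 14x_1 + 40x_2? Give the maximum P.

x_1 = 13, x_2 = 19, maximum P = 942

Extreme points and P = 14x_1 + 40x_2:
  (0, 127/6) → P = 2540/3
  (0, 19) → P = 760
  (13, 19) → P = 942

The binding constraints are x_1 + 6x_2 = 127 and x_2 = 19.
Solving simultaneously gives x_1 = 13, x_2 = 19.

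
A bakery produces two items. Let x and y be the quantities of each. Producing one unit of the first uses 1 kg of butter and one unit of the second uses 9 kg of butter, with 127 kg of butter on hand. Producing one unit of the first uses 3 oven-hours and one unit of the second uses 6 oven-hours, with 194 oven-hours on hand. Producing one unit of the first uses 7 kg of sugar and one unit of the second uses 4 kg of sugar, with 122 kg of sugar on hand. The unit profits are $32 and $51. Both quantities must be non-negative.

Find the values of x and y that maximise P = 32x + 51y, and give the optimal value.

At the optimal vertex, x + 9y = 127 and 7x + 4y = 122.
Solving simultaneously gives x = 10, y = 13.

x = 10, y = 13, maximum P = 983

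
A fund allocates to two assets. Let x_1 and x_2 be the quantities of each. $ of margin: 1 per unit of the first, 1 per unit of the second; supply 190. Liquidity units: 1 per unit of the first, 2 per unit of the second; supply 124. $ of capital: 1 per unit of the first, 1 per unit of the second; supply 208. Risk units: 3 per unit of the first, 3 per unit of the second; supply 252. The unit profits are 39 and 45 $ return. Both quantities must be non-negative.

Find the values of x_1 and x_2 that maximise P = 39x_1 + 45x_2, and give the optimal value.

x_1 = 44, x_2 = 40, maximum P = 3516

Feasible corners and P = 39x_1 + 45x_2:
  (0, 0) → P = 0
  (0, 62) → P = 2790
  (84, 0) → P = 3276
  (44, 40) → P = 3516

The optimum lies where x_1 + 2x_2 = 124 and 3x_1 + 3x_2 = 252.
Solving simultaneously gives x_1 = 44, x_2 = 40.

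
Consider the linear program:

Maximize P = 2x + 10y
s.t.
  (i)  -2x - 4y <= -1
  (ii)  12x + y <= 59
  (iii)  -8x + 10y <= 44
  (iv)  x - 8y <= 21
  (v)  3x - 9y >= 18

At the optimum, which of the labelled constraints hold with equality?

Feasible corners and P = 2x + 10y:
  (23/5, -41/20) → P = -113/10
  (27/10, -11/10) → P = -28/5
  (493/97, -193/97) → P = -944/97
  (183/37, -13/37) → P = 236/37

The maximum is at (183/37, -13/37). Substituting into each constraint, equality holds for (ii) and (v); the remaining constraints have slack.

(ii) and (v)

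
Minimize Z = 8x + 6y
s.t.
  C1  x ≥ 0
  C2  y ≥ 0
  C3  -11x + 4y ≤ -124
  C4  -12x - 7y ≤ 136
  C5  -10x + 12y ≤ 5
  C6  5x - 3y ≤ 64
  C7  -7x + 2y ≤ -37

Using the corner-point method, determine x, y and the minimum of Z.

x = 124/11, y = 0, minimum Z = 992/11

Corner points and Z = 8x + 6y:
  (124/11, 0) → Z = 992/11
  (64/5, 0) → Z = 512/5
  (377/23, 1295/92) → Z = 9917/46
  (261/10, 133/6) → Z = 1709/5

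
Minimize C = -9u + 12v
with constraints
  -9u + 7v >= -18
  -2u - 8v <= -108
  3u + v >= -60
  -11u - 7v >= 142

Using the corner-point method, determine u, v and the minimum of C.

u = -946/37, v = 736/37, minimum C = 17346/37

Vertices and C = -9u + 12v:
  (-294/11, 222/11) → C = 5310/11
  (-946/37, 736/37) → C = 17346/37
  (-139/5, 117/5) → C = 531

At the optimal vertex, -2u - 8v = -108 and -11u - 7v = 142.
Solving simultaneously gives u = -946/37, v = 736/37.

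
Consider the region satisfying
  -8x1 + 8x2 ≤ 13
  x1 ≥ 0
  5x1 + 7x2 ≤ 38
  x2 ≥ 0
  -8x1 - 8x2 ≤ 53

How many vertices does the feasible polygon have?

4

Intersecting each pair of boundary lines and keeping only the points that satisfy every inequality leaves:
  (0, 13/8)
  (71/32, 123/32)
  (0, 0)
  (38/5, 0)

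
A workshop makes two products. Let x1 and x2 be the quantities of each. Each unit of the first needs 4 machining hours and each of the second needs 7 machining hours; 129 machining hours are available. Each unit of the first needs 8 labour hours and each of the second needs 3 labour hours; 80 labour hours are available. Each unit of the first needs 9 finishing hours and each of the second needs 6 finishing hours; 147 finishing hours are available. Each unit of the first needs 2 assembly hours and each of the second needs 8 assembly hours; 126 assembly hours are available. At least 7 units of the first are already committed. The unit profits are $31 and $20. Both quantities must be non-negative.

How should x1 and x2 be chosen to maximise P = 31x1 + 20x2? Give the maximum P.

x1 = 7, x2 = 8, maximum P = 377

At the optimal vertex, 8x1 + 3x2 = 80 and x1 = 7.
Solving simultaneously gives x1 = 7, x2 = 8.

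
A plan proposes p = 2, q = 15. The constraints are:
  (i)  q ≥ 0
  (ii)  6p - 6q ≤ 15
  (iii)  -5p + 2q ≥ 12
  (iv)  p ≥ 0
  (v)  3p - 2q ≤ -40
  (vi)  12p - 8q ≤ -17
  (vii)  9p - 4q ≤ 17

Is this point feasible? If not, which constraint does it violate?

not feasible — violates (v)

Constraint (v): 3p - 2q = -24, which is not ≤ -40. All other constraints are satisfied.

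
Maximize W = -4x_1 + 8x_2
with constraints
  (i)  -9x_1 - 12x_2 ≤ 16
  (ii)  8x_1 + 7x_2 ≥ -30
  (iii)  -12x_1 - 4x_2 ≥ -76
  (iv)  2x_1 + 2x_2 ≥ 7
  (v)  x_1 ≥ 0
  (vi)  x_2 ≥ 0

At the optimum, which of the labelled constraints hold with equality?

(iii) and (v)

Vertices and W = -4x_1 + 8x_2:
  (0, 19) → W = 152
  (19/3, 0) → W = -76/3
  (0, 7/2) → W = 28
  (7/2, 0) → W = -14

The maximum is at (0, 19). Substituting into each constraint, equality holds for (iii) and (v); the remaining constraints have slack.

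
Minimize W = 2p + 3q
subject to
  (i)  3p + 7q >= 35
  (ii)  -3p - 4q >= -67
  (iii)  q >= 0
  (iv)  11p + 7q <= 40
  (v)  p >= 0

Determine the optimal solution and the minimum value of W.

p = 0, q = 5, minimum W = 15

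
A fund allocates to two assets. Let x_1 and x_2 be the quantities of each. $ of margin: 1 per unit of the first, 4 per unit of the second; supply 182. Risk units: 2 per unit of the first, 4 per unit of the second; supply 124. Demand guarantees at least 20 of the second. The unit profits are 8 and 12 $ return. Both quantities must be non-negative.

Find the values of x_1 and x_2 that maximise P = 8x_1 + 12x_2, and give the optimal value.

x_1 = 22, x_2 = 20, maximum P = 416

Corner points and P = 8x_1 + 12x_2:
  (0, 31) → P = 372
  (0, 20) → P = 240
  (22, 20) → P = 416

The binding constraints are 2x_1 + 4x_2 = 124 and x_2 = 20.
Solving simultaneously gives x_1 = 22, x_2 = 20.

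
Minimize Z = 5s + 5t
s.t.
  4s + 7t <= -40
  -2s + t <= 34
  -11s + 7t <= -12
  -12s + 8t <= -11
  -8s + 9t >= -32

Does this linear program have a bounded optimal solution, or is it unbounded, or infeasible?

bounded optimum

Extreme points and Z = 5s + 5t:
  (-28/15, -488/105) → Z = -228/7
  (-34/23, -112/23) → Z = -730/23
  (-116/43, -256/43) → Z = -1860/43
The feasible region has finitely many vertices and no improving ray; the minimum is -1860/43 at (-116/43, -256/43).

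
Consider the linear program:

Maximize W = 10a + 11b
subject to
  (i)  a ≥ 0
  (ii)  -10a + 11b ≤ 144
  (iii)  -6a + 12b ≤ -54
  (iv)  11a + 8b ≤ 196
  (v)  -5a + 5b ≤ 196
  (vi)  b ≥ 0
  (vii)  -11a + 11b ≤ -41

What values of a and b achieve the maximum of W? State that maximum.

a = 232/15, b = 97/30, maximum W = 5707/30

Feasible corners and W = 10a + 11b:
  (232/15, 97/30) → W = 5707/30
  (9, 0) → W = 90
  (196/11, 0) → W = 1960/11

The binding constraints are -6a + 12b = -54 and 11a + 8b = 196.
Solving simultaneously gives a = 232/15, b = 97/30.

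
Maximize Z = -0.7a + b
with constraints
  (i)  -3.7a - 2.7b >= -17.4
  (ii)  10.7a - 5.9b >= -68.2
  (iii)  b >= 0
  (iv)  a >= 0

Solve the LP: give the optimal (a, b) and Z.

a = 0, b = 58/9, maximum Z = 58/9

Feasible corners and Z = -0.7a + b:
  (174/37, 0) → Z = -609/185
  (0, 58/9) → Z = 58/9
  (0, 0) → Z = 0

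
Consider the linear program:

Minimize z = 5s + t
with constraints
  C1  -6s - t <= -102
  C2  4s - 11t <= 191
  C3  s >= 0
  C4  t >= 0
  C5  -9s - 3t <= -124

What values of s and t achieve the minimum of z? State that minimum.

s = 17, t = 0, minimum z = 85

The feasible region is unbounded (it extends along (0, 1), (11, 4)), but z strictly increases along every unbounded feasible direction, so there is no improving ray and the minimum is attained at a vertex.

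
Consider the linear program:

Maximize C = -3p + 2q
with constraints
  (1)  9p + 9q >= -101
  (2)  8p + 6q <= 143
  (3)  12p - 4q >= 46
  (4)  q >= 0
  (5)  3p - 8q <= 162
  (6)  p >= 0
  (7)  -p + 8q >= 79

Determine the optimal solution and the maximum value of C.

p = 106/13, q = 337/26, maximum C = 19/13

Vertices and C = -3p + 2q:
  (106/13, 337/26) → C = 19/13
  (67/7, 155/14) → C = -46/7
  (171/23, 497/46) → C = -16/23

The optimum lies where 8p + 6q = 143 and 12p - 4q = 46.
Solving simultaneously gives p = 106/13, q = 337/26.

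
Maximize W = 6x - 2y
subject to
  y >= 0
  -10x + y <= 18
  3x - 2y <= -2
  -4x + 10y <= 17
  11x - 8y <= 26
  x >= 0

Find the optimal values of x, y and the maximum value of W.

Vertices and W = 6x - 2y:
  (7/11, 43/22) → W = -1/11
  (0, 1) → W = -2
  (0, 17/10) → W = -17/5

At the optimal vertex, 3x - 2y = -2 and -4x + 10y = 17.
Solving simultaneously gives x = 7/11, y = 43/22.

x = 7/11, y = 43/22, maximum W = -1/11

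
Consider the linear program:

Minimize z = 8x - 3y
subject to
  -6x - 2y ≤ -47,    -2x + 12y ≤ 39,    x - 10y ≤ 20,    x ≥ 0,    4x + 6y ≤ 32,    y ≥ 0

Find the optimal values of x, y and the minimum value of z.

x = 109/14, y = 1/7, minimum z = 433/7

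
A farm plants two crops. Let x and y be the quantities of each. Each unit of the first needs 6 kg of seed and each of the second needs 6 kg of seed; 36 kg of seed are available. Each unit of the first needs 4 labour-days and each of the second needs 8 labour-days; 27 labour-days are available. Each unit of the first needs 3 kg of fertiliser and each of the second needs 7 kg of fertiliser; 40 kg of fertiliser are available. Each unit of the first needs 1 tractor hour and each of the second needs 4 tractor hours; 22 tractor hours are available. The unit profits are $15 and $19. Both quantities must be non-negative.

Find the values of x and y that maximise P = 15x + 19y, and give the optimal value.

x = 21/4, y = 3/4, maximum P = 93

The binding constraints are 6x + 6y = 36 and 4x + 8y = 27.
Solving simultaneously gives x = 21/4, y = 3/4.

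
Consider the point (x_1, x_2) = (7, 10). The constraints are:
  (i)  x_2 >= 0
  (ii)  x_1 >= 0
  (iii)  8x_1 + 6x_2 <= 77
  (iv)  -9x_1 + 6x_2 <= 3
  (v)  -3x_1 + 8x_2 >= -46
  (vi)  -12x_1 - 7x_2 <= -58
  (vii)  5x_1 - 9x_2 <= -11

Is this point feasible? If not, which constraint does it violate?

not feasible — violates (iii)

Constraint (iii): 8x_1 + 6x_2 = 116, which is not ≤ 77. All other constraints are satisfied.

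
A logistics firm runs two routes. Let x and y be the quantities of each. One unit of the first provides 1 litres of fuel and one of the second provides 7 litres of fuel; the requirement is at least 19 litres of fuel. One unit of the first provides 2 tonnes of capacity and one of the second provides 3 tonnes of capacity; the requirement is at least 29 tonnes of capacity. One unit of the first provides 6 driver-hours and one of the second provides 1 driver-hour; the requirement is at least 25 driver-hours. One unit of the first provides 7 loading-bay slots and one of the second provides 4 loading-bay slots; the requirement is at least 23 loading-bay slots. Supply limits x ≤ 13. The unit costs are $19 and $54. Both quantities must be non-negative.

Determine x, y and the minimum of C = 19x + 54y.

x = 13, y = 1, minimum C = 301

Feasible corners and C = 19x + 54y:
  (0, 25) → C = 1350
  (23/8, 31/4) → C = 3785/8
  (13, 1) → C = 301
The feasible region is unbounded (it extends along (0, 1)), but C strictly increases along every unbounded feasible direction, so there is no improving ray and the minimum is attained at a vertex.

The binding constraints are 2x + 3y = 29 and x = 13.
Solving simultaneously gives x = 13, y = 1.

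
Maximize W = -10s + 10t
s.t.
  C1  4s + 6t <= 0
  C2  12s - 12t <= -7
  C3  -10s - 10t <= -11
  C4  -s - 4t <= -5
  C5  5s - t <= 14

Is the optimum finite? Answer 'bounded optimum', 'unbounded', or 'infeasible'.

infeasible

The boundaries 4s + 6t = 0 and -s - 4t = -5 meet at (-3, 2), but that point violates -10s - 10t ≤ -11. Every candidate vertex is excluded by some other constraint, so the feasible region is empty.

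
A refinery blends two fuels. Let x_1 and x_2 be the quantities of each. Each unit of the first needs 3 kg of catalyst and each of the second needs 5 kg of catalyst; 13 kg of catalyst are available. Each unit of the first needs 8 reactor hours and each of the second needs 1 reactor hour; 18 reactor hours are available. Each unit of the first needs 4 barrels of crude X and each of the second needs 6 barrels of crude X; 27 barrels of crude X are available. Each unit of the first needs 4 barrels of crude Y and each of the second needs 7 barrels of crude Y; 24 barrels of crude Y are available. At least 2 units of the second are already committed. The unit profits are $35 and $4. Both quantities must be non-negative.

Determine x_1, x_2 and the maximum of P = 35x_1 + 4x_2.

x_1 = 1, x_2 = 2, maximum P = 43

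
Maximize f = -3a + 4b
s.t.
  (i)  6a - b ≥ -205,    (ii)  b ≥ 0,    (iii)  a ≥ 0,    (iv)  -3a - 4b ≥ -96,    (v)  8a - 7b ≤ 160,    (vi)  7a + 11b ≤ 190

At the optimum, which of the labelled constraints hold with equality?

(iii) and (vi)

Feasible corners and f = -3a + 4b:
  (0, 0) → f = 0
  (20, 0) → f = -60
  (0, 190/11) → f = 760/11
  (3090/137, 400/137) → f = -7670/137

The maximum is at (0, 190/11). Substituting into each constraint, equality holds for (iii) and (vi); the remaining constraints have slack.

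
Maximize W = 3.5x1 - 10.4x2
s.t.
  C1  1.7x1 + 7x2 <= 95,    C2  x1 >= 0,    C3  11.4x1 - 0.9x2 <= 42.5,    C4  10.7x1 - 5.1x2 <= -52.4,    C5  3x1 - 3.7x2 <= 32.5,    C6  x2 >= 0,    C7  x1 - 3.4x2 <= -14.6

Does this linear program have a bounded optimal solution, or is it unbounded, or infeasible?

Extreme points and W = 3.5x1 - 10.4x2:
  (0, 95/7) → W = -988/7
  (11770/8357, 110558/8357) → W = -5543041/41785
  (0, 524/51) → W = -27248/255
The feasible region has finitely many vertices and no improving ray; the maximum is -27248/255 at (0, 524/51).

bounded optimum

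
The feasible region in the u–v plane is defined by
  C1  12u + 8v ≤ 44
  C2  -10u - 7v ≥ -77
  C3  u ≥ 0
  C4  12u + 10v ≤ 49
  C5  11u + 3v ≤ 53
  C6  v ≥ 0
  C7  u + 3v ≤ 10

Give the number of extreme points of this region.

5

Intersecting each pair of boundary lines and keeping only the points that satisfy every inequality leaves:
  (2, 5/2)
  (11/3, 0)
  (0, 0)
  (0, 10/3)
  (47/26, 71/26)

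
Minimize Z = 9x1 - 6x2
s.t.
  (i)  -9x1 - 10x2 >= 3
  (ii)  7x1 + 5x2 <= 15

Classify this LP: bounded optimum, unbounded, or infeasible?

From the feasible point (33/5, -156/25), moving in the direction (-10, 9) keeps every constraint satisfied while Z decreases without bound.

unbounded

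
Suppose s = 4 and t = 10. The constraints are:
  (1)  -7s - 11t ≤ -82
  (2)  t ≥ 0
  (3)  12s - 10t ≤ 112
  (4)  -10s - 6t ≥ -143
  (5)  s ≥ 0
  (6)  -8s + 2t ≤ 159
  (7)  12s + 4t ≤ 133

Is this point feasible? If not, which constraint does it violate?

(1): -138 ≤ -82 ✓
(2): 10 ≥ 0 ✓
(3): -52 ≤ 112 ✓
(4): -100 ≥ -143 ✓
(5): 4 ≥ 0 ✓
(6): -12 ≤ 159 ✓
(7): 88 ≤ 133 ✓

feasible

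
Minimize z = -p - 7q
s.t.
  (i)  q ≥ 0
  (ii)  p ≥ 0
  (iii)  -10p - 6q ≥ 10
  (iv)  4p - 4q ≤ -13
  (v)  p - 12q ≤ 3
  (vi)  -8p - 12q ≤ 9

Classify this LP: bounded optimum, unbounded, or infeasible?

infeasible

The boundaries p = 0 and 4p - 4q = -13 meet at (0, 13/4), but that point violates -10p - 6q ≥ 10. Every candidate vertex is excluded by some other constraint, so the feasible region is empty.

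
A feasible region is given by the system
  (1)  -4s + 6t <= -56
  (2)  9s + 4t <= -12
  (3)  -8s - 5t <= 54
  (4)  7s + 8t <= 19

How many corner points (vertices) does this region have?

3

Of the 6 pairwise boundary intersections, those satisfying every inequality are:
  (76/35, -276/35)
  (-11/17, -166/17)
  (12, -30)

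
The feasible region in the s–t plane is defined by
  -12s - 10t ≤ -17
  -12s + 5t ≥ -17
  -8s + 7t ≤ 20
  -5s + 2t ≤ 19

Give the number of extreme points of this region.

The feasible vertices (each the meet of two boundaries and inside every other half-plane) are:
  (17/12, 0)
  (-81/164, 94/41)
  (219/44, 94/11)

3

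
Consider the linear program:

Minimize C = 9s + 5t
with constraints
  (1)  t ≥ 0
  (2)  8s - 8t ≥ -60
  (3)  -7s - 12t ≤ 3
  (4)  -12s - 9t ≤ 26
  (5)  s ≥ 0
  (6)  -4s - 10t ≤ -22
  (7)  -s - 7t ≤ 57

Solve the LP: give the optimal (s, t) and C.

s = 0, t = 11/5, minimum C = 11

The feasible region is unbounded (it extends along (1, 1), (1, 0)), but C strictly increases along every unbounded feasible direction, so there is no improving ray and the minimum is attained at a vertex.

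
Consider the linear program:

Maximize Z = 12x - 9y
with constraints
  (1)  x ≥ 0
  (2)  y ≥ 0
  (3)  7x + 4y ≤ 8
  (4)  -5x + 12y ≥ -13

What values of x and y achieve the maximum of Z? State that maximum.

x = 8/7, y = 0, maximum Z = 96/7

Vertices and Z = 12x - 9y:
  (0, 0) → Z = 0
  (0, 2) → Z = -18
  (8/7, 0) → Z = 96/7

The binding constraints are y = 0 and 7x + 4y = 8.
Solving simultaneously gives x = 8/7, y = 0.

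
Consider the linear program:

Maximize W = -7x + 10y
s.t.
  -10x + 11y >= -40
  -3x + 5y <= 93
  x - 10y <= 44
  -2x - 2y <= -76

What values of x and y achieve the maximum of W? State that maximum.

At the optimal vertex, -3x + 5y = 93 and -2x - 2y = -76.
Solving simultaneously gives x = 97/8, y = 207/8.

x = 97/8, y = 207/8, maximum W = 1391/8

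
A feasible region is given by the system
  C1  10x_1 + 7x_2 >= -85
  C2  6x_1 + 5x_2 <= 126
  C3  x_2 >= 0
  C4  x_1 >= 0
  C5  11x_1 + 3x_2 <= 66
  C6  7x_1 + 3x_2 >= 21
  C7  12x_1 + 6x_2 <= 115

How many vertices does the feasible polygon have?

Of the 21 pairwise boundary intersections, those satisfying every inequality are:
  (6, 0)
  (3, 0)
  (0, 7)
  (0, 115/6)
  (17/10, 473/30)

5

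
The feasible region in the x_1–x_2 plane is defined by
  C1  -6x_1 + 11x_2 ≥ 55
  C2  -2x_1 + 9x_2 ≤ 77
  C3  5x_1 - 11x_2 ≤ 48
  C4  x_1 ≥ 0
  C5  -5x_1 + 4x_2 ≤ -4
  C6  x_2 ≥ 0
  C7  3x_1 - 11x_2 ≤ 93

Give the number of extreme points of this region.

3

Pairwise boundary intersections that survive every other constraint:
  (11, 11)
  (264/31, 299/31)
  (344/37, 393/37)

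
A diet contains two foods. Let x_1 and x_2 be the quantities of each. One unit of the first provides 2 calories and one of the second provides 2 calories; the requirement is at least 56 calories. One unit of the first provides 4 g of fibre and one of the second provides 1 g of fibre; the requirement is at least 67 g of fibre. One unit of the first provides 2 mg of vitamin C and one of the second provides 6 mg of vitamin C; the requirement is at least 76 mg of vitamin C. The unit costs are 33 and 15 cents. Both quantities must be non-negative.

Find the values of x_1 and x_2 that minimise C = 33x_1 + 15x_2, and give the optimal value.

x_1 = 13, x_2 = 15, minimum C = 654

Vertices and C = 33x_1 + 15x_2:
  (0, 67) → C = 1005
  (38, 0) → C = 1254
  (13, 15) → C = 654
  (23, 5) → C = 834
The feasible region is unbounded (it extends along (0, 1), (1, 0)), but C strictly increases along every unbounded feasible direction, so there is no improving ray and the minimum is attained at a vertex.

At the optimal vertex, 2x_1 + 2x_2 = 56 and 4x_1 + x_2 = 67.
Solving simultaneously gives x_1 = 13, x_2 = 15.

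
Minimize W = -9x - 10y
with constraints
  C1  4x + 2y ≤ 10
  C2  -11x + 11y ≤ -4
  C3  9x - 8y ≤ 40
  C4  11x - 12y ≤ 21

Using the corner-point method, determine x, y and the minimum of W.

Extreme points and W = -9x - 10y:
  (59/33, 47/33) → W = -91/3
  (81/35, 13/35) → W = -859/35
  (-183/11, -17) → W = 3517/11

At the optimal vertex, 4x + 2y = 10 and -11x + 11y = -4.
Solving simultaneously gives x = 59/33, y = 47/33.

x = 59/33, y = 47/33, minimum W = -91/3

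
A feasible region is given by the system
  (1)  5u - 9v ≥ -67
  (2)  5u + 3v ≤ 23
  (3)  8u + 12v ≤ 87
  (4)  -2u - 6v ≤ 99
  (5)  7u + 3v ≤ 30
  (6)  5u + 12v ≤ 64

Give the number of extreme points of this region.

5

Intersecting each pair of boundary lines and keeping only the points that satisfy every inequality leaves:
  (-431/16, -361/48)
  (-76/35, 131/21)
  (7/2, 11/6)
  (28/15, 41/9)
  (53/4, -251/12)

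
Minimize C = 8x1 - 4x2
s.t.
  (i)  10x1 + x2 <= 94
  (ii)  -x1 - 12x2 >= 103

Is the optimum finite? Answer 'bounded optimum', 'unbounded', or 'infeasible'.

unbounded

From the feasible point (1231/119, -1124/119), moving in the direction (-12, 1) keeps every constraint satisfied while C decreases without bound.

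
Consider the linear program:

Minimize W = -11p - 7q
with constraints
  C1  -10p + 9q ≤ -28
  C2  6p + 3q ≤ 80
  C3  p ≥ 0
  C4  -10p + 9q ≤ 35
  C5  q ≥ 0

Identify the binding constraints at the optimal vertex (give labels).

C1 and C2

Extreme points and W = -11p - 7q:
  (67/7, 158/21) → W = -3317/21
  (14/5, 0) → W = -154/5
  (40/3, 0) → W = -440/3

The minimum is at (67/7, 158/21). Substituting into each constraint, equality holds for C1 and C2; the remaining constraints have slack.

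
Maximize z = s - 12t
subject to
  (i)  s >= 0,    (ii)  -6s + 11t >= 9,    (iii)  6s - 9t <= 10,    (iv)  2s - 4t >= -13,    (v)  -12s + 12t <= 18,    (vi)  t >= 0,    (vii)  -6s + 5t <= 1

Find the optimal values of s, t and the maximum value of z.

Corner points and z = s - 12t:
  (191/12, 19/2) → z = -1177/12
  (17/18, 4/3) → z = -271/18
  (157/6, 49/3) → z = -1019/6
  (61/14, 38/7) → z = -851/14

s = 17/18, t = 4/3, maximum z = -271/18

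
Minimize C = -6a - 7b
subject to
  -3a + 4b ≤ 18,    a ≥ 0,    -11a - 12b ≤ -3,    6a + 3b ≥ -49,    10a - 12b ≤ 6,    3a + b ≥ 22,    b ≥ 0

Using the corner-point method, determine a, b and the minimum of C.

Vertices and C = -6a - 7b:
  (60, 99/2) → C = -1413/2
  (14/3, 8) → C = -84
  (135/23, 101/23) → C = -1517/23

At the optimal vertex, -3a + 4b = 18 and 10a - 12b = 6.
Solving simultaneously gives a = 60, b = 99/2.

a = 60, b = 99/2, minimum C = -1413/2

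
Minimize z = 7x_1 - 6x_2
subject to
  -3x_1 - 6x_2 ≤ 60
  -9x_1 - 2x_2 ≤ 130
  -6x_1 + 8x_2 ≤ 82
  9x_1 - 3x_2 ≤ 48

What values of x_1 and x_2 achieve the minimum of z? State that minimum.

x_1 = -43/3, x_2 = -1/2, minimum z = -292/3

Corner points and z = 7x_1 - 6x_2:
  (-55/4, -25/8) → z = -155/2
  (12/7, -76/7) → z = 540/7
  (-43/3, -1/2) → z = -292/3
  (35/3, 19) → z = -97/3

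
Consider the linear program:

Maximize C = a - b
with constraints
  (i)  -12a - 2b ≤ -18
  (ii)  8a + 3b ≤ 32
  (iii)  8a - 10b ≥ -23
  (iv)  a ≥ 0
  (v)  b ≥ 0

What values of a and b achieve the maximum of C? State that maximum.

a = 4, b = 0, maximum C = 4

Vertices and C = a - b:
  (67/68, 105/34) → C = -143/68
  (3/2, 0) → C = 3/2
  (251/104, 55/13) → C = -189/104
  (4, 0) → C = 4

The binding constraints are 8a + 3b = 32 and b = 0.
Solving simultaneously gives a = 4, b = 0.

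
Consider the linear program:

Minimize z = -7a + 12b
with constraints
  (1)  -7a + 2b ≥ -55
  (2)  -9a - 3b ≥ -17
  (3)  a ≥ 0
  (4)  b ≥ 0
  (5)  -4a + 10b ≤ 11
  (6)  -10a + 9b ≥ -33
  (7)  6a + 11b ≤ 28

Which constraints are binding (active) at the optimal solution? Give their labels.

Extreme points and z = -7a + 12b:
  (17/9, 0) → z = -119/9
  (137/102, 167/102) → z = 1045/102
  (0, 0) → z = 0
  (0, 11/10) → z = 66/5

The minimum is at (17/9, 0). Substituting into each constraint, equality holds for (2) and (4); the remaining constraints have slack.

(2) and (4)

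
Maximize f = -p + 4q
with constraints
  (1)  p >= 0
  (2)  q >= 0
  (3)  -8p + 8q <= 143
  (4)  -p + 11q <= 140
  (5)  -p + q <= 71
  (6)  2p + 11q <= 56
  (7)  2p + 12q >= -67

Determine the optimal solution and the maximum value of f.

p = 0, q = 56/11, maximum f = 224/11

Vertices and f = -p + 4q:
  (0, 0) → f = 0
  (0, 56/11) → f = 224/11
  (28, 0) → f = -28

The optimum lies where p = 0 and 2p + 11q = 56.
Solving simultaneously gives p = 0, q = 56/11.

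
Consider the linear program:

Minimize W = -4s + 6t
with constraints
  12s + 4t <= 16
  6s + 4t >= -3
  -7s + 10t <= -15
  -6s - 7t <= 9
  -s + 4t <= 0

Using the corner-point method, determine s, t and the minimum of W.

s = 37/15, t = -17/5, minimum W = -454/15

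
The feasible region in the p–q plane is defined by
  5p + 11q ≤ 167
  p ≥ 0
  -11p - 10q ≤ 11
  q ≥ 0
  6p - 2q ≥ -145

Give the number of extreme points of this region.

3

Pairwise boundary intersections that survive every other constraint:
  (0, 167/11)
  (167/5, 0)
  (0, 0)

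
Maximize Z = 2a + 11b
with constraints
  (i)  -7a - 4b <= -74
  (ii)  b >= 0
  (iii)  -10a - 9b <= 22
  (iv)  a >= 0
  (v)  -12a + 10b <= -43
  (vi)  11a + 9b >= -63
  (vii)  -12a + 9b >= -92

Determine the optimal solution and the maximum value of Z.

a = 533/12, b = 49, maximum Z = 3767/6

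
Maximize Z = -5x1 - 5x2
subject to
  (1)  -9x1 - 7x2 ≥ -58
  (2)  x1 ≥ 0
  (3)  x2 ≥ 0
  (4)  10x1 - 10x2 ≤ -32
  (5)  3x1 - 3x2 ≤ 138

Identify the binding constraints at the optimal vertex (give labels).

Vertices and Z = -5x1 - 5x2:
  (0, 58/7) → Z = -290/7
  (89/40, 217/40) → Z = -153/4
  (0, 16/5) → Z = -16

The maximum is at (0, 16/5). Substituting into each constraint, equality holds for (2) and (4); the remaining constraints have slack.

(2) and (4)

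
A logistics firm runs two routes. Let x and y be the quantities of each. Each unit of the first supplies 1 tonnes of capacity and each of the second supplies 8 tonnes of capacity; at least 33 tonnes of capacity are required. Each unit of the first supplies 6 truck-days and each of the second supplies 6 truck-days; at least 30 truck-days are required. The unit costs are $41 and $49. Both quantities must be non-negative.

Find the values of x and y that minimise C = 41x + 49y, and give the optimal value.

Extreme points and C = 41x + 49y:
  (0, 5) → C = 245
  (33, 0) → C = 1353
  (1, 4) → C = 237
The feasible region is unbounded (it extends along (0, 1), (1, 0)), but C strictly increases along every unbounded feasible direction, so there is no improving ray and the minimum is attained at a vertex.

The optimum lies where x + 8y = 33 and 6x + 6y = 30.
Solving simultaneously gives x = 1, y = 4.

x = 1, y = 4, minimum C = 237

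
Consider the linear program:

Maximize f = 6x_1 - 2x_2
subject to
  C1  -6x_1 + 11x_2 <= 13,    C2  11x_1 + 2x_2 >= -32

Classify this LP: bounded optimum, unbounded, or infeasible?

unbounded

From the feasible point (-54/19, -7/19), moving in the direction (2, -11) keeps every constraint satisfied while f increases without bound.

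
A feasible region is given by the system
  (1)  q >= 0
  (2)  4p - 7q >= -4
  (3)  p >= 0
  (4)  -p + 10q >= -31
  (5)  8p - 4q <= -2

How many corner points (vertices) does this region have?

Of the 10 pairwise boundary intersections, those satisfying every inequality are:
  (0, 4/7)
  (1/20, 3/5)
  (0, 1/2)

3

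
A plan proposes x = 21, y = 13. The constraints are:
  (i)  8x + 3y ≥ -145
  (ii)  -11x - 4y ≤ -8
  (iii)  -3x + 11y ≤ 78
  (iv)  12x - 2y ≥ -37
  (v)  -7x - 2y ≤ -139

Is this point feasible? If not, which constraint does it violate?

Constraint (iii): -3x + 11y = 80, which is not ≤ 78. All other constraints are satisfied.

not feasible — violates (iii)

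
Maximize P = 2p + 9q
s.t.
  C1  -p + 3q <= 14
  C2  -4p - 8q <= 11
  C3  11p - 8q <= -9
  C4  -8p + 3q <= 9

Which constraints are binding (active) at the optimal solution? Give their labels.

Corner points and P = 2p + 9q:
  (17/5, 29/5) → P = 59
  (5/7, 103/21) → P = 319/7
  (-4/3, -17/24) → P = -217/24
  (-105/76, -13/19) → P = -339/38

The maximum is at (17/5, 29/5). Substituting into each constraint, equality holds for C1 and C3; the remaining constraints have slack.

C1 and C3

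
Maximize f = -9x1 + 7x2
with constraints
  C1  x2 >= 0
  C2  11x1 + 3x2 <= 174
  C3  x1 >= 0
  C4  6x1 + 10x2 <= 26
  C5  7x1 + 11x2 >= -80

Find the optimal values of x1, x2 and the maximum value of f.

Vertices and f = -9x1 + 7x2:
  (0, 0) → f = 0
  (13/3, 0) → f = -39
  (0, 13/5) → f = 91/5

The binding constraints are x1 = 0 and 6x1 + 10x2 = 26.
Solving simultaneously gives x1 = 0, x2 = 13/5.

x1 = 0, x2 = 13/5, maximum f = 91/5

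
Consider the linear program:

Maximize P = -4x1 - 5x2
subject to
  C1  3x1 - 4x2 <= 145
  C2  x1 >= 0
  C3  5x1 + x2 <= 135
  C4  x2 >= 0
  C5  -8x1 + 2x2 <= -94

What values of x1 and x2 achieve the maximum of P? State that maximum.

x1 = 47/4, x2 = 0, maximum P = -47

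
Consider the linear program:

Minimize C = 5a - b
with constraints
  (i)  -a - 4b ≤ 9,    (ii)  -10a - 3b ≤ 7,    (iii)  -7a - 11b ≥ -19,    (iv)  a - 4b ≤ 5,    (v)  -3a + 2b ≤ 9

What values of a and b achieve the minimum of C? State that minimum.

a = -41/29, b = 69/29, minimum C = -274/29

Feasible corners and C = 5a - b:
  (-13/43, -57/43) → C = -8/43
  (-41/29, 69/29) → C = -274/29
  (131/39, -16/39) → C = 671/39
  (-61/47, 120/47) → C = -425/47

The binding constraints are -10a - 3b = 7 and -3a + 2b = 9.
Solving simultaneously gives a = -41/29, b = 69/29.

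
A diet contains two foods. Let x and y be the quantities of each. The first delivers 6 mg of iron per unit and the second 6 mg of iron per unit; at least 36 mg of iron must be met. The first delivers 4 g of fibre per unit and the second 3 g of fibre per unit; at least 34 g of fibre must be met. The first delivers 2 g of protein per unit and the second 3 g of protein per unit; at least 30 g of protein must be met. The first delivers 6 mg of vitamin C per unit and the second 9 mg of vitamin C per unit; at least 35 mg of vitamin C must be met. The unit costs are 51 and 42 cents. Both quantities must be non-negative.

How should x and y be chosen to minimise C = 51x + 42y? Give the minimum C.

x = 2, y = 26/3, minimum C = 466

Vertices and C = 51x + 42y:
  (0, 34/3) → C = 476
  (15, 0) → C = 765
  (2, 26/3) → C = 466
The feasible region is unbounded (it extends along (0, 1), (1, 0)), but C strictly increases along every unbounded feasible direction, so there is no improving ray and the minimum is attained at a vertex.

The optimum lies where 4x + 3y = 34 and 2x + 3y = 30.
Solving simultaneously gives x = 2, y = 26/3.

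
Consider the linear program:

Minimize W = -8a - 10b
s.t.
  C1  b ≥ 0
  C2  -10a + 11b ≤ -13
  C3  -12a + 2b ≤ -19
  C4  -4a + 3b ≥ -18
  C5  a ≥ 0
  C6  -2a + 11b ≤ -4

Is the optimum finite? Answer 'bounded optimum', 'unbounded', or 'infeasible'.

bounded optimum

Feasible corners and W = -8a - 10b:
  (9/2, 0) → W = -36
  (2, 0) → W = -16
  (93/19, 10/19) → W = -844/19
The feasible region has finitely many vertices and no improving ray; the minimum is -844/19 at (93/19, 10/19).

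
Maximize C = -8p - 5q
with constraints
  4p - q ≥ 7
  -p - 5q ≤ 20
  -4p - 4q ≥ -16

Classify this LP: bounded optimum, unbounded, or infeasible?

bounded optimum

Extreme points and C = -8p - 5q:
  (5/7, -29/7) → C = 15
  (11/5, 9/5) → C = -133/5
  (10, -6) → C = -50
The feasible region has finitely many vertices and no improving ray; the maximum is 15 at (5/7, -29/7).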